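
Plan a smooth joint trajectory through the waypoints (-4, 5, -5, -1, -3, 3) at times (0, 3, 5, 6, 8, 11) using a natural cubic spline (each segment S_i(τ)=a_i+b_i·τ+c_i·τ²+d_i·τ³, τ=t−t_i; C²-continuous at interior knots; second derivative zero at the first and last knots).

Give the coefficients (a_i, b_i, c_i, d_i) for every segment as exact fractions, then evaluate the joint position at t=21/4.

  seg 0: a=-4 b=1691/253 c=0 d=-932/2277
  seg 1: a=5 b=-1105/253 c=-932/253 d=426/253
  seg 2: a=-5 b=279/253 c=1624/253 d=-81/23
  seg 3: a=-1 b=854/253 c=-1049/253 d=991/1012
  seg 4: a=-3 b=-369/253 c=875/506 d=-875/4554
S(21/4) = -70891/16192

Δ: Δ0=3, Δ1=-5, Δ2=4, Δ3=-1, Δ4=2
row 1: diag=10, rhs=-48; c'=1/5, d'=-24/5
row 2: denom=6−2·1/5=28/5; d'=(54−2·-24/5)/(28/5)=159/14
row 3: denom=6−1·5/28=163/28; d'=(-30−1·159/14)/(163/28)=-1158/163
row 4: denom=10−2·56/163=1518/163; d'=(18−2·-1158/163)/(1518/163)=875/253
back: M4=875/253
back: M3=-1158/163−56/163·875/253=-2098/253
back: M2=159/14−5/28·-2098/253=3248/253
back: M1=-24/5−1/5·3248/253=-1864/253
M: M0=0, M1=-1864/253, M2=3248/253, M3=-2098/253, M4=875/253, M5=0
seg 0: a=-4, c=M0/2=0, d=(M1−M0)/(6·3)=-932/2277, b=Δ0−h0·(2M0+M1)/6=1691/253
seg 1: a=5, c=M1/2=-932/253, d=(M2−M1)/(6·2)=426/253, b=Δ1−h1·(2M1+M2)/6=-1105/253
seg 2: a=-5, c=M2/2=1624/253, d=(M3−M2)/(6·1)=-81/23, b=Δ2−h2·(2M2+M3)/6=279/253
seg 3: a=-1, c=M3/2=-1049/253, d=(M4−M3)/(6·2)=991/1012, b=Δ3−h3·(2M3+M4)/6=854/253
seg 4: a=-3, c=M4/2=875/506, d=(M5−M4)/(6·3)=-875/4554, b=Δ4−h4·(2M4+M5)/6=-369/253
t_q=21/4 → seg 2, τ=1/4; S=-5+279/253·τ+1624/253·τ²+-81/23·τ³=-70891/16192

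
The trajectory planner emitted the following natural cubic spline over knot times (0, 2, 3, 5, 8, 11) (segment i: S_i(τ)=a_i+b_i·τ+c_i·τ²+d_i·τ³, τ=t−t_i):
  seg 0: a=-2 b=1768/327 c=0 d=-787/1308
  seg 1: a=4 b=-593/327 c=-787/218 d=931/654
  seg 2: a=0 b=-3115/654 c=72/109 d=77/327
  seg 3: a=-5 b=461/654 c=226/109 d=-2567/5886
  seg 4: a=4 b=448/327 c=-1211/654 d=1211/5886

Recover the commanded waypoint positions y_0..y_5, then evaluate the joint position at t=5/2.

y_0 = S_0(0) = a_0 = -2
y_1 = S_1(0) = a_1 = 4
y_2 = S_2(0) = a_2 = 0
y_3 = S_3(0) = a_3 = -5
y_4 = S_4(0) = a_4 = 4
y_5 = S_4(3) = -3
t_q=5/2 is in segment 1 (τ=1/2); S_1(τ)=4131/1744

y_0=-2 y_1=4 y_2=0 y_3=-5 y_4=4 y_5=-3
S(5/2) = 4131/1744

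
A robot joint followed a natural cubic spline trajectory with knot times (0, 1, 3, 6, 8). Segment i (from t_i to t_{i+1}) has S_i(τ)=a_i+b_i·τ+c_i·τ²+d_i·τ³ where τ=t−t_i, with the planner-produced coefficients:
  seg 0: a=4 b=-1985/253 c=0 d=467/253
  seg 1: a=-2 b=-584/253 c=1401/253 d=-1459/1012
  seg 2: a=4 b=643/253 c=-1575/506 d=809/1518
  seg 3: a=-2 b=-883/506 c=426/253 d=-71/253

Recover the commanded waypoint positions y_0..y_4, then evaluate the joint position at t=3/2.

y_0 = S_0(0) = a_0 = 4
y_1 = S_1(0) = a_1 = -2
y_2 = S_2(0) = a_2 = 4
y_3 = S_3(0) = a_3 = -2
y_4 = S_3(2) = -1
t_q=3/2 is in segment 1 (τ=1/2); S_1(τ)=-15787/8096

y_0=4 y_1=-2 y_2=4 y_3=-2 y_4=-1
S(3/2) = -15787/8096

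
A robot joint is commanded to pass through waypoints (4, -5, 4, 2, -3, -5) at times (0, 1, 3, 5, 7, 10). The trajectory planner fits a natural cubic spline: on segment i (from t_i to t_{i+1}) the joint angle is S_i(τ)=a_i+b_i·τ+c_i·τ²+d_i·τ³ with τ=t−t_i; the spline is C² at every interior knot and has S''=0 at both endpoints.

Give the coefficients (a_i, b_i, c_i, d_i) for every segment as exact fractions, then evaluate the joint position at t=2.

  seg 0: a=4 b=-13637/1164 c=0 d=3161/1164
  seg 1: a=-5 b=-2077/582 c=3161/388 d=-4787/2328
  seg 2: a=4 b=1264/291 c=-813/194 d=221/291
  seg 3: a=2 b=-962/291 c=71/194 d=43/2328
  seg 4: a=-3 b=-943/582 c=185/388 d=-185/3492
S(2) = -1923/776

Δ: Δ0=-9, Δ1=9/2, Δ2=-1, Δ3=-5/2, Δ4=-2/3
row 1: diag=6, rhs=81; c'=1/3, d'=27/2
row 2: denom=8−2·1/3=22/3; d'=(-33−2·27/2)/(22/3)=-90/11
row 3: denom=8−2·3/11=82/11; d'=(-9−2·-90/11)/(82/11)=81/82
row 4: denom=10−2·11/41=388/41; d'=(11−2·81/82)/(388/41)=185/194
back: M4=185/194
back: M3=81/82−11/41·185/194=71/97
back: M2=-90/11−3/11·71/97=-813/97
back: M1=27/2−1/3·-813/97=3161/194
M: M0=0, M1=3161/194, M2=-813/97, M3=71/97, M4=185/194, M5=0
seg 0: a=4, c=M0/2=0, d=(M1−M0)/(6·1)=3161/1164, b=Δ0−h0·(2M0+M1)/6=-13637/1164
seg 1: a=-5, c=M1/2=3161/388, d=(M2−M1)/(6·2)=-4787/2328, b=Δ1−h1·(2M1+M2)/6=-2077/582
seg 2: a=4, c=M2/2=-813/194, d=(M3−M2)/(6·2)=221/291, b=Δ2−h2·(2M2+M3)/6=1264/291
seg 3: a=2, c=M3/2=71/194, d=(M4−M3)/(6·2)=43/2328, b=Δ3−h3·(2M3+M4)/6=-962/291
seg 4: a=-3, c=M4/2=185/388, d=(M5−M4)/(6·3)=-185/3492, b=Δ4−h4·(2M4+M5)/6=-943/582
t_q=2 → seg 1, τ=1; S=-5+-2077/582·τ+3161/388·τ²+-4787/2328·τ³=-1923/776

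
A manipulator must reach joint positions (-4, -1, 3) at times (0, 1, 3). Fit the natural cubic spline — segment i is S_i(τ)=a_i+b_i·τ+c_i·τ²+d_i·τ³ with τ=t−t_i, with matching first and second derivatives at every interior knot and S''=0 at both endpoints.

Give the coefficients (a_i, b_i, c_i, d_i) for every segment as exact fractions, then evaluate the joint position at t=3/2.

Δ: Δ0=3, Δ1=2
row 1: diag=6, rhs=-6; c'=1/3, d'=-1
back: M1=-1
M: M0=0, M1=-1, M2=0
seg 0: a=-4, c=M0/2=0, d=(M1−M0)/(6·1)=-1/6, b=Δ0−h0·(2M0+M1)/6=19/6
seg 1: a=-1, c=M1/2=-1/2, d=(M2−M1)/(6·2)=1/12, b=Δ1−h1·(2M1+M2)/6=8/3
t_q=3/2 → seg 1, τ=1/2; S=-1+8/3·τ+-1/2·τ²+1/12·τ³=7/32

  seg 0: a=-4 b=19/6 c=0 d=-1/6
  seg 1: a=-1 b=8/3 c=-1/2 d=1/12
S(3/2) = 7/32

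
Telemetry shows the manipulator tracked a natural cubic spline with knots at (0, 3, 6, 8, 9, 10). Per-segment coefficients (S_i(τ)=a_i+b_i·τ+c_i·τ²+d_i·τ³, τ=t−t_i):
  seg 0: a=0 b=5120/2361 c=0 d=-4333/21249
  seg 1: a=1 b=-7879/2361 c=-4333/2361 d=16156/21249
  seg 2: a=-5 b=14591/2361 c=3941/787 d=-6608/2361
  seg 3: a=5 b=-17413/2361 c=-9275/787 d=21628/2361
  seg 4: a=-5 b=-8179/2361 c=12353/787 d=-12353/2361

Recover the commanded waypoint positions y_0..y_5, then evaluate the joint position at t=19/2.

y_0 = S_0(0) = a_0 = 0
y_1 = S_1(0) = a_1 = 1
y_2 = S_2(0) = a_2 = -5
y_3 = S_3(0) = a_3 = 5
y_4 = S_4(0) = a_4 = -5
y_5 = S_4(1) = 2
t_q=19/2 is in segment 4 (τ=1/2); S_4(τ)=-21797/6296

y_0=0 y_1=1 y_2=-5 y_3=5 y_4=-5 y_5=2
S(19/2) = -21797/6296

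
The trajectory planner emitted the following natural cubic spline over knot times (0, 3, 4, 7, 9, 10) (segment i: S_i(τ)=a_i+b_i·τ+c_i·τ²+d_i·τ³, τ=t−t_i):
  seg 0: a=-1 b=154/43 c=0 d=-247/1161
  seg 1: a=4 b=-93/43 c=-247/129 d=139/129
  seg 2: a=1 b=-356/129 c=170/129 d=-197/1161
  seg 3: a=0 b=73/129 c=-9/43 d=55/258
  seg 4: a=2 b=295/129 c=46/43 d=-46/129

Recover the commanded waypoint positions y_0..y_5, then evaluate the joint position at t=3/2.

y_0=-1 y_1=4 y_2=1 y_3=0 y_4=2 y_5=5
S(3/2) = 1257/344

y_0 = S_0(0) = a_0 = -1
y_1 = S_1(0) = a_1 = 4
y_2 = S_2(0) = a_2 = 1
y_3 = S_3(0) = a_3 = 0
y_4 = S_4(0) = a_4 = 2
y_5 = S_4(1) = 5
t_q=3/2 is in segment 0 (τ=3/2); S_0(τ)=1257/344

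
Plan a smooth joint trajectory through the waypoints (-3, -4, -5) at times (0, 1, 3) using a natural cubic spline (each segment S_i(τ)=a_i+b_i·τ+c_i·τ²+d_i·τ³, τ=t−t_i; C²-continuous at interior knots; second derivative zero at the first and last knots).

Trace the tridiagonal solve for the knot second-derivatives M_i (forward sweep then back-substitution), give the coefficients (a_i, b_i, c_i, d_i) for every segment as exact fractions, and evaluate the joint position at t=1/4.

Δ: Δ0=-1, Δ1=-1/2
row 1: diag=6, rhs=3; c'=1/3, d'=1/2
back: M1=1/2
M: M0=0, M1=1/2, M2=0
seg 0: a=-3, c=M0/2=0, d=(M1−M0)/(6·1)=1/12, b=Δ0−h0·(2M0+M1)/6=-13/12
seg 1: a=-4, c=M1/2=1/4, d=(M2−M1)/(6·2)=-1/24, b=Δ1−h1·(2M1+M2)/6=-5/6
t_q=1/4 → seg 0, τ=1/4; S=-3+-13/12·τ+0·τ²+1/12·τ³=-837/256

  seg 0: a=-3 b=-13/12 c=0 d=1/12
  seg 1: a=-4 b=-5/6 c=1/4 d=-1/24
S(1/4) = -837/256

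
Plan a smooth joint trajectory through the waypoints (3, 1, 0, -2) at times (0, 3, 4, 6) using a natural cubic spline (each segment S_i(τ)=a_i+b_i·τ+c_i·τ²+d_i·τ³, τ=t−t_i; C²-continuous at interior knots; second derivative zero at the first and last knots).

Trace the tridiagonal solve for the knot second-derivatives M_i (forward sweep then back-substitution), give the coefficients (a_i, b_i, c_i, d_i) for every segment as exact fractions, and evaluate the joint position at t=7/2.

  seg 0: a=3 b=-76/141 c=0 d=-2/141
  seg 1: a=1 b=-130/141 c=-6/47 d=7/141
  seg 2: a=0 b=-145/141 c=1/47 d=-1/282
S(7/2) = 193/376

Δ: Δ0=-2/3, Δ1=-1, Δ2=-1
row 1: diag=8, rhs=-2; c'=1/8, d'=-1/4
row 2: denom=6−1·1/8=47/8; d'=(0−1·-1/4)/(47/8)=2/47
back: M2=2/47
back: M1=-1/4−1/8·2/47=-12/47
M: M0=0, M1=-12/47, M2=2/47, M3=0
seg 0: a=3, c=M0/2=0, d=(M1−M0)/(6·3)=-2/141, b=Δ0−h0·(2M0+M1)/6=-76/141
seg 1: a=1, c=M1/2=-6/47, d=(M2−M1)/(6·1)=7/141, b=Δ1−h1·(2M1+M2)/6=-130/141
seg 2: a=0, c=M2/2=1/47, d=(M3−M2)/(6·2)=-1/282, b=Δ2−h2·(2M2+M3)/6=-145/141
t_q=7/2 → seg 1, τ=1/2; S=1+-130/141·τ+-6/47·τ²+7/141·τ³=193/376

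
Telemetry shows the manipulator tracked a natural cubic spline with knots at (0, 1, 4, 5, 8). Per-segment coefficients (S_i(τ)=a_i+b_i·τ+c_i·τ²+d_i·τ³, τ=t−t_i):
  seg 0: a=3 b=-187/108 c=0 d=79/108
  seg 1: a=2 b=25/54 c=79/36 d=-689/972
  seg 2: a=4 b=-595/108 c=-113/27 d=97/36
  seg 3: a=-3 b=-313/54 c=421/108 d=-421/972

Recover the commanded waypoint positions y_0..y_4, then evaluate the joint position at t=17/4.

y_0=3 y_1=2 y_2=4 y_3=-3 y_4=3
S(17/4) = 5537/2304

y_0 = S_0(0) = a_0 = 3
y_1 = S_1(0) = a_1 = 2
y_2 = S_2(0) = a_2 = 4
y_3 = S_3(0) = a_3 = -3
y_4 = S_3(3) = 3
t_q=17/4 is in segment 2 (τ=1/4); S_2(τ)=5537/2304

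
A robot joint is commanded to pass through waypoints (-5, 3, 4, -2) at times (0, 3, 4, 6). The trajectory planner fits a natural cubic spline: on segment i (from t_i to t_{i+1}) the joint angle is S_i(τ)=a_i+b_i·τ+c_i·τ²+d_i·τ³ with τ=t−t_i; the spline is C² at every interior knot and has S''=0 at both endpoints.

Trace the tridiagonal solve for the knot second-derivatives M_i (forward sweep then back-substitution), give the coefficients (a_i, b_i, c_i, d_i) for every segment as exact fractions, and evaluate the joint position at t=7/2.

Δ: Δ0=8/3, Δ1=1, Δ2=-3
row 1: diag=8, rhs=-10; c'=1/8, d'=-5/4
row 2: denom=6−1·1/8=47/8; d'=(-24−1·-5/4)/(47/8)=-182/47
back: M2=-182/47
back: M1=-5/4−1/8·-182/47=-36/47
M: M0=0, M1=-36/47, M2=-182/47, M3=0
seg 0: a=-5, c=M0/2=0, d=(M1−M0)/(6·3)=-2/47, b=Δ0−h0·(2M0+M1)/6=430/141
seg 1: a=3, c=M1/2=-18/47, d=(M2−M1)/(6·1)=-73/141, b=Δ1−h1·(2M1+M2)/6=268/141
seg 2: a=4, c=M2/2=-91/47, d=(M3−M2)/(6·2)=91/282, b=Δ2−h2·(2M2+M3)/6=-59/141
t_q=7/2 → seg 1, τ=1/2; S=3+268/141·τ+-18/47·τ²+-73/141·τ³=1425/376

  seg 0: a=-5 b=430/141 c=0 d=-2/47
  seg 1: a=3 b=268/141 c=-18/47 d=-73/141
  seg 2: a=4 b=-59/141 c=-91/47 d=91/282
S(7/2) = 1425/376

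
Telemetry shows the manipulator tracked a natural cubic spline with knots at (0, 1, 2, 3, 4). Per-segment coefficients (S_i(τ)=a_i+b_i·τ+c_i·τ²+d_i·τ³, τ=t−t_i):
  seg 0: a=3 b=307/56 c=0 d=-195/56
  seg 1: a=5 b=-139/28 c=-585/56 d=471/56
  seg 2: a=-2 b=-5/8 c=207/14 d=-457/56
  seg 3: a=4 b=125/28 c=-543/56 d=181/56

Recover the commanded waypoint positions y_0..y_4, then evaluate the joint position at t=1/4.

y_0 = S_0(0) = a_0 = 3
y_1 = S_1(0) = a_1 = 5
y_2 = S_2(0) = a_2 = -2
y_3 = S_3(0) = a_3 = 4
y_4 = S_3(1) = 2
t_q=1/4 is in segment 0 (τ=1/4); S_0(τ)=15469/3584

y_0=3 y_1=5 y_2=-2 y_3=4 y_4=2
S(1/4) = 15469/3584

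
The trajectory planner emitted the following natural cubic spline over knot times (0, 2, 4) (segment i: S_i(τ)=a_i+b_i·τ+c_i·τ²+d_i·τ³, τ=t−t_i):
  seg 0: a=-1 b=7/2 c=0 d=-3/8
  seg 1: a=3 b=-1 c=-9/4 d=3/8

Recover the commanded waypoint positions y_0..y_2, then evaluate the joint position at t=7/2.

y_0 = S_0(0) = a_0 = -1
y_1 = S_1(0) = a_1 = 3
y_2 = S_1(2) = -5
t_q=7/2 is in segment 1 (τ=3/2); S_1(τ)=-147/64

y_0=-1 y_1=3 y_2=-5
S(7/2) = -147/64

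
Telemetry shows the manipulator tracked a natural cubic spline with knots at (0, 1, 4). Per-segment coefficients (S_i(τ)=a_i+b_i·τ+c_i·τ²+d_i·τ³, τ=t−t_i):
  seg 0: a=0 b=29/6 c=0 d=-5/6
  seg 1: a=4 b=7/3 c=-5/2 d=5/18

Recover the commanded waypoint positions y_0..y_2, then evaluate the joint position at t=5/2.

y_0=0 y_1=4 y_2=-4
S(5/2) = 45/16

y_0 = S_0(0) = a_0 = 0
y_1 = S_1(0) = a_1 = 4
y_2 = S_1(3) = -4
t_q=5/2 is in segment 1 (τ=3/2); S_1(τ)=45/16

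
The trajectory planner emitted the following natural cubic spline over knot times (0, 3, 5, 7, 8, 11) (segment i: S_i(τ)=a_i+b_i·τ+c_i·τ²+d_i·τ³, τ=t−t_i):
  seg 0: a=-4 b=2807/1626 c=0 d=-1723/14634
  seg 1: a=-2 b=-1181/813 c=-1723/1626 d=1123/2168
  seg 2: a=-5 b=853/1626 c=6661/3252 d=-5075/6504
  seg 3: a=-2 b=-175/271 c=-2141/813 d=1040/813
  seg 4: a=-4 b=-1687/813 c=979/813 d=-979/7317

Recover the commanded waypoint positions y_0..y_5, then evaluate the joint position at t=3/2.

y_0=-4 y_1=-2 y_2=-5 y_3=-2 y_4=-4 y_5=-3
S(3/2) = -7839/4336

y_0 = S_0(0) = a_0 = -4
y_1 = S_1(0) = a_1 = -2
y_2 = S_2(0) = a_2 = -5
y_3 = S_3(0) = a_3 = -2
y_4 = S_4(0) = a_4 = -4
y_5 = S_4(3) = -3
t_q=3/2 is in segment 0 (τ=3/2); S_0(τ)=-7839/4336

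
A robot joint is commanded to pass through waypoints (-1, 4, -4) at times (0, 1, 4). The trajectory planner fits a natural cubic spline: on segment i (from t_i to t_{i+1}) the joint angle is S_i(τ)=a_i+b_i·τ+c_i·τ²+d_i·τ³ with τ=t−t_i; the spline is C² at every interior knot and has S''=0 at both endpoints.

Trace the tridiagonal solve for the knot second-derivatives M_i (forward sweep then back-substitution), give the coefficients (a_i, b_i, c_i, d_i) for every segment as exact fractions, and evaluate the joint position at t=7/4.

  seg 0: a=-1 b=143/24 c=0 d=-23/24
  seg 1: a=4 b=37/12 c=-23/8 d=23/72
S(7/4) = 2473/512

Δ: Δ0=5, Δ1=-8/3
row 1: diag=8, rhs=-46; c'=3/8, d'=-23/4
back: M1=-23/4
M: M0=0, M1=-23/4, M2=0
seg 0: a=-1, c=M0/2=0, d=(M1−M0)/(6·1)=-23/24, b=Δ0−h0·(2M0+M1)/6=143/24
seg 1: a=4, c=M1/2=-23/8, d=(M2−M1)/(6·3)=23/72, b=Δ1−h1·(2M1+M2)/6=37/12
t_q=7/4 → seg 1, τ=3/4; S=4+37/12·τ+-23/8·τ²+23/72·τ³=2473/512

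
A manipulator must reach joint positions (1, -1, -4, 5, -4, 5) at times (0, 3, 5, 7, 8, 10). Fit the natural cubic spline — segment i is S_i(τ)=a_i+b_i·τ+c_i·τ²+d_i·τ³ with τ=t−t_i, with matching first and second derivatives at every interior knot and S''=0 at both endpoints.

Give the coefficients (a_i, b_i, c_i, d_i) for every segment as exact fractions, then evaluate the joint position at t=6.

Δ: Δ0=-2/3, Δ1=-3/2, Δ2=9/2, Δ3=-9, Δ4=9/2
row 1: diag=10, rhs=-5; c'=1/5, d'=-1/2
row 2: denom=8−2·1/5=38/5; d'=(36−2·-1/2)/(38/5)=185/38
row 3: denom=6−2·5/19=104/19; d'=(-81−2·185/38)/(104/19)=-431/26
row 4: denom=6−1·19/104=605/104; d'=(81−1·-431/26)/(605/104)=10148/605
back: M4=10148/605
back: M3=-431/26−19/104·10148/605=-11883/605
back: M2=185/38−5/19·-11883/605=2429/242
back: M1=-1/2−1/5·2429/242=-1517/605
M: M0=0, M1=-1517/605, M2=2429/242, M3=-11883/605, M4=10148/605, M5=0
seg 0: a=1, c=M0/2=0, d=(M1−M0)/(6·3)=-1517/10890, b=Δ0−h0·(2M0+M1)/6=2131/3630
seg 1: a=-1, c=M1/2=-1517/1210, d=(M2−M1)/(6·2)=15179/14520, b=Δ1−h1·(2M1+M2)/6=-5761/1815
seg 2: a=-4, c=M2/2=2429/484, d=(M3−M2)/(6·2)=-35911/14520, b=Δ2−h2·(2M2+M3)/6=15811/3630
seg 3: a=5, c=M3/2=-11883/1210, d=(M4−M3)/(6·1)=22031/3630, b=Δ3−h3·(2M3+M4)/6=-866/165
seg 4: a=-4, c=M4/2=5074/605, d=(M5−M4)/(6·2)=-2537/1815, b=Δ4−h4·(2M4+M5)/6=-24257/3630
t_q=6 → seg 2, τ=1; S=-4+15811/3630·τ+2429/484·τ²+-35911/14520·τ³=14041/4840

  seg 0: a=1 b=2131/3630 c=0 d=-1517/10890
  seg 1: a=-1 b=-5761/1815 c=-1517/1210 d=15179/14520
  seg 2: a=-4 b=15811/3630 c=2429/484 d=-35911/14520
  seg 3: a=5 b=-866/165 c=-11883/1210 d=22031/3630
  seg 4: a=-4 b=-24257/3630 c=5074/605 d=-2537/1815
S(6) = 14041/4840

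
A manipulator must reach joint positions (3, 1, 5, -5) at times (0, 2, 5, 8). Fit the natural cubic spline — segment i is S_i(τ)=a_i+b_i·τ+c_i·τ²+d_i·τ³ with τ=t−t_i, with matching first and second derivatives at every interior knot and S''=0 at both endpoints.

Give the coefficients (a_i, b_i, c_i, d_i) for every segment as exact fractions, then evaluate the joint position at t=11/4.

  seg 0: a=3 b=-65/37 c=0 d=7/37
  seg 1: a=1 b=19/37 c=42/37 d=-287/999
  seg 2: a=5 b=-16/37 c=-161/111 d=161/999
S(11/4) = 4505/2368

Δ: Δ0=-1, Δ1=4/3, Δ2=-10/3
row 1: diag=10, rhs=14; c'=3/10, d'=7/5
row 2: denom=12−3·3/10=111/10; d'=(-28−3·7/5)/(111/10)=-322/111
back: M2=-322/111
back: M1=7/5−3/10·-322/111=84/37
M: M0=0, M1=84/37, M2=-322/111, M3=0
seg 0: a=3, c=M0/2=0, d=(M1−M0)/(6·2)=7/37, b=Δ0−h0·(2M0+M1)/6=-65/37
seg 1: a=1, c=M1/2=42/37, d=(M2−M1)/(6·3)=-287/999, b=Δ1−h1·(2M1+M2)/6=19/37
seg 2: a=5, c=M2/2=-161/111, d=(M3−M2)/(6·3)=161/999, b=Δ2−h2·(2M2+M3)/6=-16/37
t_q=11/4 → seg 1, τ=3/4; S=1+19/37·τ+42/37·τ²+-287/999·τ³=4505/2368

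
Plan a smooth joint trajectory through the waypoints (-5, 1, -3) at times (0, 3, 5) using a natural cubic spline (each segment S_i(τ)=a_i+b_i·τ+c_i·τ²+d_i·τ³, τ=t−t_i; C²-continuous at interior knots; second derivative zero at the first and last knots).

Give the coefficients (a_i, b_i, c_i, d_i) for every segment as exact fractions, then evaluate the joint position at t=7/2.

Δ: Δ0=2, Δ1=-2
row 1: diag=10, rhs=-24; c'=1/5, d'=-12/5
back: M1=-12/5
M: M0=0, M1=-12/5, M2=0
seg 0: a=-5, c=M0/2=0, d=(M1−M0)/(6·3)=-2/15, b=Δ0−h0·(2M0+M1)/6=16/5
seg 1: a=1, c=M1/2=-6/5, d=(M2−M1)/(6·2)=1/5, b=Δ1−h1·(2M1+M2)/6=-2/5
t_q=7/2 → seg 1, τ=1/2; S=1+-2/5·τ+-6/5·τ²+1/5·τ³=21/40

  seg 0: a=-5 b=16/5 c=0 d=-2/15
  seg 1: a=1 b=-2/5 c=-6/5 d=1/5
S(7/2) = 21/40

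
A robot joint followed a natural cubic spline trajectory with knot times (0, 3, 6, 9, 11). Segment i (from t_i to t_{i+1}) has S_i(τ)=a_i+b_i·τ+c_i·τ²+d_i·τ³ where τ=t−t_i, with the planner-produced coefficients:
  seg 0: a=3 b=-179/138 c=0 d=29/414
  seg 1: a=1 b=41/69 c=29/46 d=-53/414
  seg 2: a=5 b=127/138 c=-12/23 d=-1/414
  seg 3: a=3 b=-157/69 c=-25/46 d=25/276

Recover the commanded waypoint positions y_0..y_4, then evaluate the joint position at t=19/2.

y_0=3 y_1=1 y_2=5 y_3=3 y_4=-3
S(19/2) = 1279/736

y_0 = S_0(0) = a_0 = 3
y_1 = S_1(0) = a_1 = 1
y_2 = S_2(0) = a_2 = 5
y_3 = S_3(0) = a_3 = 3
y_4 = S_3(2) = -3
t_q=19/2 is in segment 3 (τ=1/2); S_3(τ)=1279/736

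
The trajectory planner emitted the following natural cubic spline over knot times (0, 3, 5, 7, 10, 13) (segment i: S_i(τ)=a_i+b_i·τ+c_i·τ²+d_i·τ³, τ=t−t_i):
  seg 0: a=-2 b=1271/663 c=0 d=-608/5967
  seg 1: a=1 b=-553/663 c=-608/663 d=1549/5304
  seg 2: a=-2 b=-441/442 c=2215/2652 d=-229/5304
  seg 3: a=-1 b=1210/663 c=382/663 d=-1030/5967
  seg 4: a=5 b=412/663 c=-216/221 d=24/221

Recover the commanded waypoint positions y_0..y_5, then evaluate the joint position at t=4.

y_0 = S_0(0) = a_0 = -2
y_1 = S_1(0) = a_1 = 1
y_2 = S_2(0) = a_2 = -2
y_3 = S_3(0) = a_3 = -1
y_4 = S_4(0) = a_4 = 5
y_5 = S_4(3) = 1
t_q=4 is in segment 1 (τ=1); S_1(τ)=-2435/5304

y_0=-2 y_1=1 y_2=-2 y_3=-1 y_4=5 y_5=1
S(4) = -2435/5304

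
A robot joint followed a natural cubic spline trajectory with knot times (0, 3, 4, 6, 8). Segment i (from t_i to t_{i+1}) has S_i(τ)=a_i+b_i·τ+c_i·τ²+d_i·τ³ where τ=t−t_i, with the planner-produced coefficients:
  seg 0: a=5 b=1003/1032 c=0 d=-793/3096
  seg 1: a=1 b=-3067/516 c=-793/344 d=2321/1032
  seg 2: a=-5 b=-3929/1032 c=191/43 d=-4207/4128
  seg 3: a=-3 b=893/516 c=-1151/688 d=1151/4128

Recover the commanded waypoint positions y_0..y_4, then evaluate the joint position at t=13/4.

y_0 = S_0(0) = a_0 = 5
y_1 = S_1(0) = a_1 = 1
y_2 = S_2(0) = a_2 = -5
y_3 = S_3(0) = a_3 = -3
y_4 = S_3(2) = -4
t_q=13/4 is in segment 1 (τ=1/4); S_1(τ)=-13097/22016

y_0=5 y_1=1 y_2=-5 y_3=-3 y_4=-4
S(13/4) = -13097/22016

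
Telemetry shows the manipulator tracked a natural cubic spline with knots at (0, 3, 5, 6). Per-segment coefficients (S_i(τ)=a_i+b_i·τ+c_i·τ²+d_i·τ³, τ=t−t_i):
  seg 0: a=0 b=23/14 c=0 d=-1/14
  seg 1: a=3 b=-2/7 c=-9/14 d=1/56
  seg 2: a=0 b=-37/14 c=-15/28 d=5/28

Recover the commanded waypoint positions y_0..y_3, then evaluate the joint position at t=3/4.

y_0=0 y_1=3 y_2=0 y_3=-3
S(3/4) = 1077/896

y_0 = S_0(0) = a_0 = 0
y_1 = S_1(0) = a_1 = 3
y_2 = S_2(0) = a_2 = 0
y_3 = S_2(1) = -3
t_q=3/4 is in segment 0 (τ=3/4); S_0(τ)=1077/896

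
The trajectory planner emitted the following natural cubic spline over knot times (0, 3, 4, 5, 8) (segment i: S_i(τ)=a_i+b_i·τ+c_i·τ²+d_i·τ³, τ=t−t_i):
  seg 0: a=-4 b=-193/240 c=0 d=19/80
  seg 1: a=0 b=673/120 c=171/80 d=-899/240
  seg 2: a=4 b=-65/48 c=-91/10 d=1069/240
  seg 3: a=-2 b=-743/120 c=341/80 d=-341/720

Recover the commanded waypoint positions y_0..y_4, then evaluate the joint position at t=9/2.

y_0 = S_0(0) = a_0 = -4
y_1 = S_1(0) = a_1 = 0
y_2 = S_2(0) = a_2 = 4
y_3 = S_3(0) = a_3 = -2
y_4 = S_3(3) = 5
t_q=9/2 is in segment 2 (τ=1/2); S_2(τ)=1027/640

y_0=-4 y_1=0 y_2=4 y_3=-2 y_4=5
S(9/2) = 1027/640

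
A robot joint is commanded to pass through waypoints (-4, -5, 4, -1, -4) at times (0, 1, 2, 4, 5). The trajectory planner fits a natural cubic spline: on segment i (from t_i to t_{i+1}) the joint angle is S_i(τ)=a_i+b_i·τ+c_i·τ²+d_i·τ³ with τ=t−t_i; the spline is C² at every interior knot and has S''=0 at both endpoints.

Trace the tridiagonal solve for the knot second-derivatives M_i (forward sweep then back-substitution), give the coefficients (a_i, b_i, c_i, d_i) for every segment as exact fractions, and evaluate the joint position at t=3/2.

  seg 0: a=-4 b=-255/61 c=0 d=194/61
  seg 1: a=-5 b=327/61 c=582/61 d=-360/61
  seg 2: a=4 b=411/61 c=-498/61 d=865/488
  seg 3: a=-1 b=-567/122 c=603/244 d=-201/244
S(3/2) = -41/61

Δ: Δ0=-1, Δ1=9, Δ2=-5/2, Δ3=-3
row 1: diag=4, rhs=60; c'=1/4, d'=15
row 2: denom=6−1·1/4=23/4; d'=(-69−1·15)/(23/4)=-336/23
row 3: denom=6−2·8/23=122/23; d'=(-3−2·-336/23)/(122/23)=603/122
back: M3=603/122
back: M2=-336/23−8/23·603/122=-996/61
back: M1=15−1/4·-996/61=1164/61
M: M0=0, M1=1164/61, M2=-996/61, M3=603/122, M4=0
seg 0: a=-4, c=M0/2=0, d=(M1−M0)/(6·1)=194/61, b=Δ0−h0·(2M0+M1)/6=-255/61
seg 1: a=-5, c=M1/2=582/61, d=(M2−M1)/(6·1)=-360/61, b=Δ1−h1·(2M1+M2)/6=327/61
seg 2: a=4, c=M2/2=-498/61, d=(M3−M2)/(6·2)=865/488, b=Δ2−h2·(2M2+M3)/6=411/61
seg 3: a=-1, c=M3/2=603/244, d=(M4−M3)/(6·1)=-201/244, b=Δ3−h3·(2M3+M4)/6=-567/122
t_q=3/2 → seg 1, τ=1/2; S=-5+327/61·τ+582/61·τ²+-360/61·τ³=-41/61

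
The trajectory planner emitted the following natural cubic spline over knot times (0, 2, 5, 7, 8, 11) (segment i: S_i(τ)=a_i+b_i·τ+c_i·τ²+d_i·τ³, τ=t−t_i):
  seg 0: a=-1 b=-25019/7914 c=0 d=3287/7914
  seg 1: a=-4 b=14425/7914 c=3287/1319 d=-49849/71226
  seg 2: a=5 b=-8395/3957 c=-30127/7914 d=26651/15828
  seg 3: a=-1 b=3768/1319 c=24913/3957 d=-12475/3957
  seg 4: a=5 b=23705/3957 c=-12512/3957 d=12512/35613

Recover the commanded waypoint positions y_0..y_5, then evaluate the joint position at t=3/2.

y_0 = S_0(0) = a_0 = -1
y_1 = S_1(0) = a_1 = -4
y_2 = S_2(0) = a_2 = 5
y_3 = S_3(0) = a_3 = -1
y_4 = S_4(0) = a_4 = 5
y_5 = S_4(3) = 4
t_q=3/2 is in segment 0 (τ=3/2); S_0(τ)=-91597/21104

y_0=-1 y_1=-4 y_2=5 y_3=-1 y_4=5 y_5=4
S(3/2) = -91597/21104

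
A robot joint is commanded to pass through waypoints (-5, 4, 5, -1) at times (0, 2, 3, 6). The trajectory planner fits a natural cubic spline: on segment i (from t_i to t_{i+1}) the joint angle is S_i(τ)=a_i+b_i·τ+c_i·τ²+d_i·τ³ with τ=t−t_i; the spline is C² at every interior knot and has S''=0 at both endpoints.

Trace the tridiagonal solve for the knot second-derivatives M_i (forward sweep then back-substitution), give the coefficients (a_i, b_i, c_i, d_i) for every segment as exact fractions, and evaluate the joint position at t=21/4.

  seg 0: a=-5 b=523/94 c=0 d=-25/94
  seg 1: a=4 b=223/94 c=-75/47 d=21/94
  seg 2: a=5 b=-7/47 c=-87/94 d=29/282
S(21/4) = 6923/6016

Δ: Δ0=9/2, Δ1=1, Δ2=-2
row 1: diag=6, rhs=-21; c'=1/6, d'=-7/2
row 2: denom=8−1·1/6=47/6; d'=(-18−1·-7/2)/(47/6)=-87/47
back: M2=-87/47
back: M1=-7/2−1/6·-87/47=-150/47
M: M0=0, M1=-150/47, M2=-87/47, M3=0
seg 0: a=-5, c=M0/2=0, d=(M1−M0)/(6·2)=-25/94, b=Δ0−h0·(2M0+M1)/6=523/94
seg 1: a=4, c=M1/2=-75/47, d=(M2−M1)/(6·1)=21/94, b=Δ1−h1·(2M1+M2)/6=223/94
seg 2: a=5, c=M2/2=-87/94, d=(M3−M2)/(6·3)=29/282, b=Δ2−h2·(2M2+M3)/6=-7/47
t_q=21/4 → seg 2, τ=9/4; S=5+-7/47·τ+-87/94·τ²+29/282·τ³=6923/6016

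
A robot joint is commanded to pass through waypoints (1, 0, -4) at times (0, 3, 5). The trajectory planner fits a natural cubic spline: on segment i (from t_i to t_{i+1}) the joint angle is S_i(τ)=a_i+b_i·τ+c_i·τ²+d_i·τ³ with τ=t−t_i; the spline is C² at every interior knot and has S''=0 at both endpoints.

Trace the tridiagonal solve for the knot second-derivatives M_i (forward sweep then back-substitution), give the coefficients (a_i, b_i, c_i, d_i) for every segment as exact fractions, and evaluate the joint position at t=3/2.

  seg 0: a=1 b=1/6 c=0 d=-1/18
  seg 1: a=0 b=-4/3 c=-1/2 d=1/12
S(3/2) = 17/16

Δ: Δ0=-1/3, Δ1=-2
row 1: diag=10, rhs=-10; c'=1/5, d'=-1
back: M1=-1
M: M0=0, M1=-1, M2=0
seg 0: a=1, c=M0/2=0, d=(M1−M0)/(6·3)=-1/18, b=Δ0−h0·(2M0+M1)/6=1/6
seg 1: a=0, c=M1/2=-1/2, d=(M2−M1)/(6·2)=1/12, b=Δ1−h1·(2M1+M2)/6=-4/3
t_q=3/2 → seg 0, τ=3/2; S=1+1/6·τ+0·τ²+-1/18·τ³=17/16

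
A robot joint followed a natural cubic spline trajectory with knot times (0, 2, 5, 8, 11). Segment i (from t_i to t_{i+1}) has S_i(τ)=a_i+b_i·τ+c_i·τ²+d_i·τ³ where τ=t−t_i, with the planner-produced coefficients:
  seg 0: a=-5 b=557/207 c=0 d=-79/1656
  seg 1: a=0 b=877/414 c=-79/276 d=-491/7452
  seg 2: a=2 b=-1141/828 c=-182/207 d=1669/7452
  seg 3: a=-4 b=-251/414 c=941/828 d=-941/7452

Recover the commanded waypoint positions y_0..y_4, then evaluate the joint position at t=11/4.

y_0=-5 y_1=0 y_2=2 y_3=-4 y_4=1
S(11/4) = 8243/5888

y_0 = S_0(0) = a_0 = -5
y_1 = S_1(0) = a_1 = 0
y_2 = S_2(0) = a_2 = 2
y_3 = S_3(0) = a_3 = -4
y_4 = S_3(3) = 1
t_q=11/4 is in segment 1 (τ=3/4); S_1(τ)=8243/5888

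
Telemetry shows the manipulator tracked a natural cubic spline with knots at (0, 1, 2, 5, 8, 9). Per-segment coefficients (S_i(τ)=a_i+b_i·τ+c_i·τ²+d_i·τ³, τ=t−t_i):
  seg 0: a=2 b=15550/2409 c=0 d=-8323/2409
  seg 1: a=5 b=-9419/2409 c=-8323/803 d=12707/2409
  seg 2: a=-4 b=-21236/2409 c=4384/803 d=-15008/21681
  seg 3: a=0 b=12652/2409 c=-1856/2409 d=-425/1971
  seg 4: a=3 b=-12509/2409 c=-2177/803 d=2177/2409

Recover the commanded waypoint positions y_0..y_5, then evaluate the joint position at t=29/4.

y_0 = S_0(0) = a_0 = 2
y_1 = S_1(0) = a_1 = 5
y_2 = S_2(0) = a_2 = -4
y_3 = S_3(0) = a_3 = 0
y_4 = S_4(0) = a_4 = 3
y_5 = S_4(1) = -4
t_q=29/4 is in segment 3 (τ=9/4); S_3(τ)=280623/51392

y_0=2 y_1=5 y_2=-4 y_3=0 y_4=3 y_5=-4
S(29/4) = 280623/51392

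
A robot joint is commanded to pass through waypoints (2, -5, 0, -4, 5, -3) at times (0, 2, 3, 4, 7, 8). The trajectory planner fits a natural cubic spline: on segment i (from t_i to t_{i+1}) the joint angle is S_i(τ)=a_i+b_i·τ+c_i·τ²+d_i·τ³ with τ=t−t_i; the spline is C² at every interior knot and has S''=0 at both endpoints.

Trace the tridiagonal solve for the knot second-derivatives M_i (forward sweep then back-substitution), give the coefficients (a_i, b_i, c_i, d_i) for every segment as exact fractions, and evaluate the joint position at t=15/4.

  seg 0: a=2 b=-18063/2434 c=0 d=1193/1217
  seg 1: a=-5 b=10569/2434 c=7158/1217 d=-12715/2434
  seg 2: a=0 b=528/1217 c=-23829/2434 d=13037/2434
  seg 3: a=-4 b=-7491/2434 c=7641/1217 d=-10351/7302
  seg 4: a=5 b=-4479/1217 c=-15771/2434 d=5257/2434
S(15/4) = -455157/155776

Δ: Δ0=-7/2, Δ1=5, Δ2=-4, Δ3=3, Δ4=-8
row 1: diag=6, rhs=51; c'=1/6, d'=17/2
row 2: denom=4−1·1/6=23/6; d'=(-54−1·17/2)/(23/6)=-375/23
row 3: denom=8−1·6/23=178/23; d'=(42−1·-375/23)/(178/23)=1341/178
row 4: denom=8−3·69/178=1217/178; d'=(-66−3·1341/178)/(1217/178)=-15771/1217
back: M4=-15771/1217
back: M3=1341/178−69/178·-15771/1217=15282/1217
back: M2=-375/23−6/23·15282/1217=-23829/1217
back: M1=17/2−1/6·-23829/1217=14316/1217
M: M0=0, M1=14316/1217, M2=-23829/1217, M3=15282/1217, M4=-15771/1217, M5=0
seg 0: a=2, c=M0/2=0, d=(M1−M0)/(6·2)=1193/1217, b=Δ0−h0·(2M0+M1)/6=-18063/2434
seg 1: a=-5, c=M1/2=7158/1217, d=(M2−M1)/(6·1)=-12715/2434, b=Δ1−h1·(2M1+M2)/6=10569/2434
seg 2: a=0, c=M2/2=-23829/2434, d=(M3−M2)/(6·1)=13037/2434, b=Δ2−h2·(2M2+M3)/6=528/1217
seg 3: a=-4, c=M3/2=7641/1217, d=(M4−M3)/(6·3)=-10351/7302, b=Δ3−h3·(2M3+M4)/6=-7491/2434
seg 4: a=5, c=M4/2=-15771/2434, d=(M5−M4)/(6·1)=5257/2434, b=Δ4−h4·(2M4+M5)/6=-4479/1217
t_q=15/4 → seg 2, τ=3/4; S=0+528/1217·τ+-23829/2434·τ²+13037/2434·τ³=-455157/155776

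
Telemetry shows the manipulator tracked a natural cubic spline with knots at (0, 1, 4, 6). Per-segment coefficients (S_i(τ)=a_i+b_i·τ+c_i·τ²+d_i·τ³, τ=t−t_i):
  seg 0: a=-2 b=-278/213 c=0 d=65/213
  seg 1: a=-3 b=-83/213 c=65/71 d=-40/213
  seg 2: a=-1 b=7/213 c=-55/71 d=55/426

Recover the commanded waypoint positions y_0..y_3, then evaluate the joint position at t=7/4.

y_0=-2 y_1=-3 y_2=-1 y_3=-3
S(7/4) = -3245/1136

y_0 = S_0(0) = a_0 = -2
y_1 = S_1(0) = a_1 = -3
y_2 = S_2(0) = a_2 = -1
y_3 = S_2(2) = -3
t_q=7/4 is in segment 1 (τ=3/4); S_1(τ)=-3245/1136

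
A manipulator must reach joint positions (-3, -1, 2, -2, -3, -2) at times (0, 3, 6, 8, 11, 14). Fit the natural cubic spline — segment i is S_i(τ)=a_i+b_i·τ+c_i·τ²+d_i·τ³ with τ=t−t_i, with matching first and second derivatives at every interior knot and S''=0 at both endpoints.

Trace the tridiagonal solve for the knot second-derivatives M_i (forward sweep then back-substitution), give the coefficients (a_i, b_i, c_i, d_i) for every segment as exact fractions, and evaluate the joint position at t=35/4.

  seg 0: a=-3 b=383/1305 c=0 d=487/11745
  seg 1: a=-1 b=1844/1305 c=487/1305 d=-400/2349
  seg 2: a=2 b=-1234/1305 c=-1513/1305 d=55/174
  seg 3: a=-2 b=-2336/1305 c=962/1305 d=-197/2349
  seg 4: a=-3 b=481/1305 c=-23/1305 d=23/11745
S(35/4) = -27499/9280

Δ: Δ0=2/3, Δ1=1, Δ2=-2, Δ3=-1/3, Δ4=1/3
row 1: diag=12, rhs=2; c'=1/4, d'=1/6
row 2: denom=10−3·1/4=37/4; d'=(-18−3·1/6)/(37/4)=-2
row 3: denom=10−2·8/37=354/37; d'=(10−2·-2)/(354/37)=259/177
row 4: denom=12−3·37/118=1305/118; d'=(4−3·259/177)/(1305/118)=-46/1305
back: M4=-46/1305
back: M3=259/177−37/118·-46/1305=1924/1305
back: M2=-2−8/37·1924/1305=-3026/1305
back: M1=1/6−1/4·-3026/1305=974/1305
M: M0=0, M1=974/1305, M2=-3026/1305, M3=1924/1305, M4=-46/1305, M5=0
seg 0: a=-3, c=M0/2=0, d=(M1−M0)/(6·3)=487/11745, b=Δ0−h0·(2M0+M1)/6=383/1305
seg 1: a=-1, c=M1/2=487/1305, d=(M2−M1)/(6·3)=-400/2349, b=Δ1−h1·(2M1+M2)/6=1844/1305
seg 2: a=2, c=M2/2=-1513/1305, d=(M3−M2)/(6·2)=55/174, b=Δ2−h2·(2M2+M3)/6=-1234/1305
seg 3: a=-2, c=M3/2=962/1305, d=(M4−M3)/(6·3)=-197/2349, b=Δ3−h3·(2M3+M4)/6=-2336/1305
seg 4: a=-3, c=M4/2=-23/1305, d=(M5−M4)/(6·3)=23/11745, b=Δ4−h4·(2M4+M5)/6=481/1305
t_q=35/4 → seg 3, τ=3/4; S=-2+-2336/1305·τ+962/1305·τ²+-197/2349·τ³=-27499/9280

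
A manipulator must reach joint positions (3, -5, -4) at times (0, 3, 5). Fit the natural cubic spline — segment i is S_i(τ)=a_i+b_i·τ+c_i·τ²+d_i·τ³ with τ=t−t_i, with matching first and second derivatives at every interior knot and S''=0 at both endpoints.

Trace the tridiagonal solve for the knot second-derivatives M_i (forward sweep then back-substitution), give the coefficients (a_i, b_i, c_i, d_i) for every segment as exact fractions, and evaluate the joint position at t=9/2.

  seg 0: a=3 b=-217/60 c=0 d=19/180
  seg 1: a=-5 b=-23/30 c=19/20 d=-19/120
S(9/2) = -291/64

Δ: Δ0=-8/3, Δ1=1/2
row 1: diag=10, rhs=19; c'=1/5, d'=19/10
back: M1=19/10
M: M0=0, M1=19/10, M2=0
seg 0: a=3, c=M0/2=0, d=(M1−M0)/(6·3)=19/180, b=Δ0−h0·(2M0+M1)/6=-217/60
seg 1: a=-5, c=M1/2=19/20, d=(M2−M1)/(6·2)=-19/120, b=Δ1−h1·(2M1+M2)/6=-23/30
t_q=9/2 → seg 1, τ=3/2; S=-5+-23/30·τ+19/20·τ²+-19/120·τ³=-291/64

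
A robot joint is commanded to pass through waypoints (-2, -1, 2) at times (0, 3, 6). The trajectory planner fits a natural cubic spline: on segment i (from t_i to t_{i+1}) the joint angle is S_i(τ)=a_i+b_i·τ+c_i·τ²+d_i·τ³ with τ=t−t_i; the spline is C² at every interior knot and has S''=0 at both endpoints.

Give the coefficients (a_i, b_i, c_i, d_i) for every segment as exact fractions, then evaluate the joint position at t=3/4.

Δ: Δ0=1/3, Δ1=1
row 1: diag=12, rhs=4; c'=1/4, d'=1/3
back: M1=1/3
M: M0=0, M1=1/3, M2=0
seg 0: a=-2, c=M0/2=0, d=(M1−M0)/(6·3)=1/54, b=Δ0−h0·(2M0+M1)/6=1/6
seg 1: a=-1, c=M1/2=1/6, d=(M2−M1)/(6·3)=-1/54, b=Δ1−h1·(2M1+M2)/6=2/3
t_q=3/4 → seg 0, τ=3/4; S=-2+1/6·τ+0·τ²+1/54·τ³=-239/128

  seg 0: a=-2 b=1/6 c=0 d=1/54
  seg 1: a=-1 b=2/3 c=1/6 d=-1/54
S(3/4) = -239/128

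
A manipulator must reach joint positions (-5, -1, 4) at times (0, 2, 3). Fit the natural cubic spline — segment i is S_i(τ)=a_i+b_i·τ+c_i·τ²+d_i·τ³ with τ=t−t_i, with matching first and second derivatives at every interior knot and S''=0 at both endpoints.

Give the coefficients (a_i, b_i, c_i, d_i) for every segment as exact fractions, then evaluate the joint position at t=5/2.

  seg 0: a=-5 b=1 c=0 d=1/4
  seg 1: a=-1 b=4 c=3/2 d=-1/2
S(5/2) = 21/16

Δ: Δ0=2, Δ1=5
row 1: diag=6, rhs=18; c'=1/6, d'=3
back: M1=3
M: M0=0, M1=3, M2=0
seg 0: a=-5, c=M0/2=0, d=(M1−M0)/(6·2)=1/4, b=Δ0−h0·(2M0+M1)/6=1
seg 1: a=-1, c=M1/2=3/2, d=(M2−M1)/(6·1)=-1/2, b=Δ1−h1·(2M1+M2)/6=4
t_q=5/2 → seg 1, τ=1/2; S=-1+4·τ+3/2·τ²+-1/2·τ³=21/16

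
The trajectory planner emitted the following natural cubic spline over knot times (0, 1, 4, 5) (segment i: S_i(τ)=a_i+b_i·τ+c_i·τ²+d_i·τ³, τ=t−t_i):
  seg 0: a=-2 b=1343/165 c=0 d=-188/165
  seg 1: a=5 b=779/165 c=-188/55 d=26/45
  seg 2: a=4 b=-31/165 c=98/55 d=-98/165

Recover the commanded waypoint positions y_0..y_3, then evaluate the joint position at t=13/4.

y_0 = S_0(0) = a_0 = -2
y_1 = S_1(0) = a_1 = 5
y_2 = S_2(0) = a_2 = 4
y_3 = S_2(1) = 5
t_q=13/4 is in segment 1 (τ=9/4); S_1(τ)=8623/1760

y_0=-2 y_1=5 y_2=4 y_3=5
S(13/4) = 8623/1760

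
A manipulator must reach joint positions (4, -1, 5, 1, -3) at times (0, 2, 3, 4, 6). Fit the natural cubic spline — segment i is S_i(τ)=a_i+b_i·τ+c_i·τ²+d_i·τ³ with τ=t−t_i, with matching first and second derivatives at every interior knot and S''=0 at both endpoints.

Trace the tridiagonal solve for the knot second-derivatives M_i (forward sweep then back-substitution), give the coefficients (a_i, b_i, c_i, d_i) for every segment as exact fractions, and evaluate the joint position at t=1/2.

Δ: Δ0=-5/2, Δ1=6, Δ2=-4, Δ3=-2
row 1: diag=6, rhs=51; c'=1/6, d'=17/2
row 2: denom=4−1·1/6=23/6; d'=(-60−1·17/2)/(23/6)=-411/23
row 3: denom=6−1·6/23=132/23; d'=(12−1·-411/23)/(132/23)=229/44
back: M3=229/44
back: M2=-411/23−6/23·229/44=-423/22
back: M1=17/2−1/6·-423/22=515/44
M: M0=0, M1=515/44, M2=-423/22, M3=229/44, M4=0
seg 0: a=4, c=M0/2=0, d=(M1−M0)/(6·2)=515/528, b=Δ0−h0·(2M0+M1)/6=-845/132
seg 1: a=-1, c=M1/2=515/88, d=(M2−M1)/(6·1)=-1361/264, b=Δ1−h1·(2M1+M2)/6=175/33
seg 2: a=5, c=M2/2=-423/44, d=(M3−M2)/(6·1)=1075/264, b=Δ2−h2·(2M2+M3)/6=37/24
seg 3: a=1, c=M3/2=229/88, d=(M4−M3)/(6·2)=-229/528, b=Δ3−h3·(2M3+M4)/6=-361/66
t_q=1/2 → seg 0, τ=1/2; S=4+-845/132·τ+0·τ²+515/528·τ³=1297/1408

  seg 0: a=4 b=-845/132 c=0 d=515/528
  seg 1: a=-1 b=175/33 c=515/88 d=-1361/264
  seg 2: a=5 b=37/24 c=-423/44 d=1075/264
  seg 3: a=1 b=-361/66 c=229/88 d=-229/528
S(1/2) = 1297/1408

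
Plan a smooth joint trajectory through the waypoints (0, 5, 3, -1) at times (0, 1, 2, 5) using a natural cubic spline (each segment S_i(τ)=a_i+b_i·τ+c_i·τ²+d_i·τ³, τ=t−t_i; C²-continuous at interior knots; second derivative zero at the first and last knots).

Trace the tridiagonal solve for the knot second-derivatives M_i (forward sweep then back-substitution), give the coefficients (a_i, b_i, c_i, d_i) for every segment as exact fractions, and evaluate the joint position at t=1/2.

  seg 0: a=0 b=635/93 c=0 d=-170/93
  seg 1: a=5 b=125/93 c=-170/31 d=199/93
  seg 2: a=3 b=-298/93 c=29/31 d=-29/279
S(1/2) = 395/124

Δ: Δ0=5, Δ1=-2, Δ2=-4/3
row 1: diag=4, rhs=-42; c'=1/4, d'=-21/2
row 2: denom=8−1·1/4=31/4; d'=(4−1·-21/2)/(31/4)=58/31
back: M2=58/31
back: M1=-21/2−1/4·58/31=-340/31
M: M0=0, M1=-340/31, M2=58/31, M3=0
seg 0: a=0, c=M0/2=0, d=(M1−M0)/(6·1)=-170/93, b=Δ0−h0·(2M0+M1)/6=635/93
seg 1: a=5, c=M1/2=-170/31, d=(M2−M1)/(6·1)=199/93, b=Δ1−h1·(2M1+M2)/6=125/93
seg 2: a=3, c=M2/2=29/31, d=(M3−M2)/(6·3)=-29/279, b=Δ2−h2·(2M2+M3)/6=-298/93
t_q=1/2 → seg 0, τ=1/2; S=0+635/93·τ+0·τ²+-170/93·τ³=395/124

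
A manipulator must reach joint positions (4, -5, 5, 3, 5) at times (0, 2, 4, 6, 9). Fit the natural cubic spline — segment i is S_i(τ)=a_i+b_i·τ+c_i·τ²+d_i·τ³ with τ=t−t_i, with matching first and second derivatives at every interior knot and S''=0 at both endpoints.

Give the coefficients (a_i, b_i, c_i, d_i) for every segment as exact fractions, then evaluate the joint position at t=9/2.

  seg 0: a=4 b=-1595/213 c=0 d=1273/1704
  seg 1: a=-5 b=629/426 c=1273/284 d=-1159/852
  seg 2: a=5 b=1313/426 c=-1045/284 d=349/426
  seg 3: a=3 b=-769/426 c=351/284 d=-39/284
S(9/2) = 3251/568

Δ: Δ0=-9/2, Δ1=5, Δ2=-1, Δ3=2/3
row 1: diag=8, rhs=57; c'=1/4, d'=57/8
row 2: denom=8−2·1/4=15/2; d'=(-36−2·57/8)/(15/2)=-67/10
row 3: denom=10−2·4/15=142/15; d'=(10−2·-67/10)/(142/15)=351/142
back: M3=351/142
back: M2=-67/10−4/15·351/142=-1045/142
back: M1=57/8−1/4·-1045/142=1273/142
M: M0=0, M1=1273/142, M2=-1045/142, M3=351/142, M4=0
seg 0: a=4, c=M0/2=0, d=(M1−M0)/(6·2)=1273/1704, b=Δ0−h0·(2M0+M1)/6=-1595/213
seg 1: a=-5, c=M1/2=1273/284, d=(M2−M1)/(6·2)=-1159/852, b=Δ1−h1·(2M1+M2)/6=629/426
seg 2: a=5, c=M2/2=-1045/284, d=(M3−M2)/(6·2)=349/426, b=Δ2−h2·(2M2+M3)/6=1313/426
seg 3: a=3, c=M3/2=351/284, d=(M4−M3)/(6·3)=-39/284, b=Δ3−h3·(2M3+M4)/6=-769/426
t_q=9/2 → seg 2, τ=1/2; S=5+1313/426·τ+-1045/284·τ²+349/426·τ³=3251/568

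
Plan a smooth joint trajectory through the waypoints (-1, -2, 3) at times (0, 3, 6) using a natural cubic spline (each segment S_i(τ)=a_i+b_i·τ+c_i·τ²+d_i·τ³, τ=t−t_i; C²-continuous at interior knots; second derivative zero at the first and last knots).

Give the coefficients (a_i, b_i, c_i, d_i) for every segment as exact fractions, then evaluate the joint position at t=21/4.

Δ: Δ0=-1/3, Δ1=5/3
row 1: diag=12, rhs=12; c'=1/4, d'=1
back: M1=1
M: M0=0, M1=1, M2=0
seg 0: a=-1, c=M0/2=0, d=(M1−M0)/(6·3)=1/18, b=Δ0−h0·(2M0+M1)/6=-5/6
seg 1: a=-2, c=M1/2=1/2, d=(M2−M1)/(6·3)=-1/18, b=Δ1−h1·(2M1+M2)/6=2/3
t_q=21/4 → seg 1, τ=9/4; S=-2+2/3·τ+1/2·τ²+-1/18·τ³=179/128

  seg 0: a=-1 b=-5/6 c=0 d=1/18
  seg 1: a=-2 b=2/3 c=1/2 d=-1/18
S(21/4) = 179/128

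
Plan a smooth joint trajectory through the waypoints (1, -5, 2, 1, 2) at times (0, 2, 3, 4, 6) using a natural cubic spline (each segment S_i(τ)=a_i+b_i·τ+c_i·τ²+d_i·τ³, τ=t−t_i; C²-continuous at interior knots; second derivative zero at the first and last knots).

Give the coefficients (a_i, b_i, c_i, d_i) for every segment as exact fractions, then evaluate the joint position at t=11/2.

  seg 0: a=1 b=-955/132 c=0 d=559/528
  seg 1: a=-5 b=361/66 c=559/88 d=-1273/264
  seg 2: a=2 b=89/24 c=-357/44 d=899/264
  seg 3: a=1 b=-76/33 c=185/88 d=-185/528
S(11/2) = 1539/1408

Δ: Δ0=-3, Δ1=7, Δ2=-1, Δ3=1/2
row 1: diag=6, rhs=60; c'=1/6, d'=10
row 2: denom=4−1·1/6=23/6; d'=(-48−1·10)/(23/6)=-348/23
row 3: denom=6−1·6/23=132/23; d'=(9−1·-348/23)/(132/23)=185/44
back: M3=185/44
back: M2=-348/23−6/23·185/44=-357/22
back: M1=10−1/6·-357/22=559/44
M: M0=0, M1=559/44, M2=-357/22, M3=185/44, M4=0
seg 0: a=1, c=M0/2=0, d=(M1−M0)/(6·2)=559/528, b=Δ0−h0·(2M0+M1)/6=-955/132
seg 1: a=-5, c=M1/2=559/88, d=(M2−M1)/(6·1)=-1273/264, b=Δ1−h1·(2M1+M2)/6=361/66
seg 2: a=2, c=M2/2=-357/44, d=(M3−M2)/(6·1)=899/264, b=Δ2−h2·(2M2+M3)/6=89/24
seg 3: a=1, c=M3/2=185/88, d=(M4−M3)/(6·2)=-185/528, b=Δ3−h3·(2M3+M4)/6=-76/33
t_q=11/2 → seg 3, τ=3/2; S=1+-76/33·τ+185/88·τ²+-185/528·τ³=1539/1408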